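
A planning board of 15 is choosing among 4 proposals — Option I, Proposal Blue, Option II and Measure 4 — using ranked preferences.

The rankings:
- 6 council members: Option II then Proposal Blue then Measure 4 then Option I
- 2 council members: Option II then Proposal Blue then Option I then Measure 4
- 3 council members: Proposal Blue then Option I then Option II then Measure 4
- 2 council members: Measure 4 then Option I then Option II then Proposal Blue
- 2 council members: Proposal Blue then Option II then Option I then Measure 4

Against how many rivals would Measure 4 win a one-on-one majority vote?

1

Measure 4 against each rival (15 council members):
Measure 4 vs Option I: Measure 4 wins 8–7.
Measure 4 vs Proposal Blue: 2 to 13, Proposal Blue.
Measure 4–Option II: Option II 13–2.
Measure 4 beats Option I; loses to Proposal Blue, Option II — 1 pairwise win.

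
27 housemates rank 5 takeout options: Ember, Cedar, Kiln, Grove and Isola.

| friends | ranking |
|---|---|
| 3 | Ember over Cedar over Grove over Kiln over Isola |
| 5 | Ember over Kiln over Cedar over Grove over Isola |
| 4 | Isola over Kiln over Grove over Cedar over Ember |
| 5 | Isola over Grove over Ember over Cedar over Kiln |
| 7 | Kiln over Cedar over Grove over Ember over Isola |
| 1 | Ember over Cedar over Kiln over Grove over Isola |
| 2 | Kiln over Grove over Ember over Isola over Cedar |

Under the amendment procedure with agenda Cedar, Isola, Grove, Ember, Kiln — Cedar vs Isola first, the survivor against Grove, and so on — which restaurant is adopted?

Round 1: Cedar vs Isola — 16–11, Cedar advances.
Round 2: Cedar vs Grove — 16–11, Cedar advances.
Round 3: Cedar vs Ember — 11–16, Ember advances.
Round 4: Ember vs Kiln — 14–13, Ember advances.
The agenda winner is Ember.

Ember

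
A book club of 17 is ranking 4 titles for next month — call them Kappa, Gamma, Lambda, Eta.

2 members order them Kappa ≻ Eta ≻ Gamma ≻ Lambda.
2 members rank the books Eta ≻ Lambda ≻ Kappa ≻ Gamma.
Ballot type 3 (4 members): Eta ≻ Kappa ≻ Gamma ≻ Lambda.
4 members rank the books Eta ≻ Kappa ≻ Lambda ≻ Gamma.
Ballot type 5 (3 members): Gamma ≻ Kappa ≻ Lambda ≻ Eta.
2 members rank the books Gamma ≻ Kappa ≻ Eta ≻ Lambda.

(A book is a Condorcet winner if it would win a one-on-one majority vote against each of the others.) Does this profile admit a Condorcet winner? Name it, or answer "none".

Eta

Check each pair by majority over 17 ballots:
Kappa vs Gamma: Kappa wins 12–5.
Kappa vs Lambda: Kappa, 15–2.
Kappa vs Eta: 2+3+2 = 7 for Kappa, 10 for Eta — Eta by 10–7.
Gamma vs Lambda: 11 to 6, Gamma.
Gamma vs Eta: 3+2 = 5 for Gamma, 12 for Eta — Eta by 12–5.
Lambda vs Eta: Eta wins 14–3.
Eta wins every pairwise contest, so Eta is the Condorcet winner.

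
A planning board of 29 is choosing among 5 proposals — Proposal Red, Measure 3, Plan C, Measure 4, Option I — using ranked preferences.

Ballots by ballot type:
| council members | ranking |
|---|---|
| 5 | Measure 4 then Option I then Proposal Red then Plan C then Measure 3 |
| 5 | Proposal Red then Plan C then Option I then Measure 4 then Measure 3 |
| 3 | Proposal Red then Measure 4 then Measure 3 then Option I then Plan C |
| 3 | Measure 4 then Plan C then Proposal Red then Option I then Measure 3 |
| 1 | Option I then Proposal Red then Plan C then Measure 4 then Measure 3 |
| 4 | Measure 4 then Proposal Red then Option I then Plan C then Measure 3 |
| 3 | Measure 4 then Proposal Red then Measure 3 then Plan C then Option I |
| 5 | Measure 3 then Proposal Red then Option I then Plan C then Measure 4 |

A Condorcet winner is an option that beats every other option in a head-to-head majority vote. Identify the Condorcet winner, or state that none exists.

Check each pair by majority over 29 ballots:
Proposal Red vs Measure 3: Proposal Red, 24–5.
Proposal Red–Plan C: Proposal Red 26–3.
Proposal Red vs Measure 4: Measure 4 wins 15–14.
Proposal Red vs Option I: Proposal Red, 23–6.
Measure 3 vs Plan C: Plan C, 18–11.
Measure 3–Measure 4: Measure 4 24–5.
Measure 3–Option I: Option I 18–11.
Plan C–Measure 4: Measure 4 18–11.
Plan C vs Option I: Option I wins 18–11.
Measure 4–Option I: Measure 4 18–11.
Measure 4 defeats every rival head-to-head and is the Condorcet winner.

Measure 4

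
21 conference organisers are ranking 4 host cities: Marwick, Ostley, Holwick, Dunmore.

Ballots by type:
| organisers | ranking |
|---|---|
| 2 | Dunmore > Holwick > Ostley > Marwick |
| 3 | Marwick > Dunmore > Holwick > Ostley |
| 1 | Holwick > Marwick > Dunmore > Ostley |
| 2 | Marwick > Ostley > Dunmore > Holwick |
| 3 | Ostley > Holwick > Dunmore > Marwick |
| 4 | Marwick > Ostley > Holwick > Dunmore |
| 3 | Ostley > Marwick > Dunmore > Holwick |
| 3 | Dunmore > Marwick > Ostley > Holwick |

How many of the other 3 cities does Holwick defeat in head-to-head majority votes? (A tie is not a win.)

Holwick against each rival (21 organisers):
Holwick vs Marwick: Marwick wins 15–6.
Holwick vs Ostley: 6 to 15, Ostley.
Holwick vs Dunmore: Holwick is ranked higher on 1+3+4 = 8 ballots, Dunmore on 13. Dunmore wins 13–8.
Holwick beats no one; loses to Marwick, Ostley, Dunmore — 0 pairwise wins.

0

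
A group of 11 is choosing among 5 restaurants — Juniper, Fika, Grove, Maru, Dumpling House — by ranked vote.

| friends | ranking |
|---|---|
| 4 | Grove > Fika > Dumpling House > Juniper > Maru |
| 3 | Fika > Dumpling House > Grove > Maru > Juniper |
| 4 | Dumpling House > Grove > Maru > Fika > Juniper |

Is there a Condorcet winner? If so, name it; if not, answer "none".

Head-to-head results (11 friends):
Juniper vs Fika: 0 for Juniper, 11 for Fika — Fika by 11–0.
Juniper vs Grove: 0 to 11, Grove.
Juniper vs Maru: Juniper preferred on 4 ballots; Maru wins 7–4.
Juniper vs Dumpling House: Juniper is ranked higher on 0 ballots, Dumpling House on 11. Dumpling House wins 11–0.
Fika vs Grove: 3 for Fika, 8 for Grove — Grove by 8–3.
Fika vs Maru: 4+3 = 7 for Fika, 4 for Maru — Fika by 7–4.
Fika vs Dumpling House: 7 to 4, Fika.
Grove vs Maru: Grove is ranked higher on 4+3+4 = 11 ballots, Maru on 0. Grove wins 11–0.
Grove vs Dumpling House: 4 to 7, Dumpling House.
Maru vs Dumpling House: 0 for Maru, 11 for Dumpling House — Dumpling House by 11–0.
Every restaurant loses at least once (Juniper loses to Fika; Fika loses to Grove; Grove loses to Dumpling House; Maru loses to Fika; Dumpling House loses to Fika). The majority relation contains the cycle Fika > Dumpling House > Grove > Fika, so there is no Condorcet winner.

none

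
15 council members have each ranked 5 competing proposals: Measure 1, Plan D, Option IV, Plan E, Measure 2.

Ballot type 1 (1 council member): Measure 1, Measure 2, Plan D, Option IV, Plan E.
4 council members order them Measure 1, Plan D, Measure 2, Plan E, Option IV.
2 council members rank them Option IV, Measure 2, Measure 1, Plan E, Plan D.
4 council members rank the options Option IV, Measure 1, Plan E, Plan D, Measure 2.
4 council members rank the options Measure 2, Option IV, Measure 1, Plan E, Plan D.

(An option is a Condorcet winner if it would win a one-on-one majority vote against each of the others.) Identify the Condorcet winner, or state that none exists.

Head-to-head results (15 council members):
Measure 1 vs Plan D: 15 to 0, Measure 1.
Measure 1 vs Option IV: Option IV wins 10–5.
Measure 1–Plan E: Measure 1 15–0.
Measure 1 vs Measure 2: Measure 1 is ranked higher on 1+4+4 = 9 ballots, Measure 2 on 6. Measure 1 wins 9–6.
Plan D–Option IV: Option IV 10–5.
Plan D vs Plan E: Plan E wins 10–5.
Plan D vs Measure 2: Plan D is ranked higher on 4+4 = 8 ballots, Measure 2 on 7. Plan D wins 8–7.
Option IV vs Plan E: Option IV, 11–4.
Option IV vs Measure 2: Measure 2 wins 9–6.
Plan E–Measure 2: Measure 2 11–4.
Every option loses at least once (Measure 1 loses to Option IV; Plan D loses to Measure 1; Option IV loses to Measure 2; Plan E loses to Measure 1; Measure 2 loses to Measure 1). The majority relation contains the cycle Measure 1 > Measure 2 > Option IV > Measure 1, so there is no Condorcet winner.

none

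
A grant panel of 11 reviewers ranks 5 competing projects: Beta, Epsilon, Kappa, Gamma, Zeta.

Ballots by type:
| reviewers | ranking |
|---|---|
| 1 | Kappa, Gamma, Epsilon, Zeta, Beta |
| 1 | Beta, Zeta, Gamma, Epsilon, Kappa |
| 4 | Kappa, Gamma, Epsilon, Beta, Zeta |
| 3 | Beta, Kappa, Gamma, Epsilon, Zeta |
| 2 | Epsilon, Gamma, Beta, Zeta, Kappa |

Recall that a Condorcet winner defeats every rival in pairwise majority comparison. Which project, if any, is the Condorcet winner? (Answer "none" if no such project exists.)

none

Head-to-head results (11 reviewers):
Beta vs Epsilon: Epsilon wins 7–4.
Beta vs Kappa: 6 to 5, Beta.
Beta vs Gamma: 4 to 7, Gamma.
Beta vs Zeta: Beta is ranked higher on 1+4+3+2 = 10 ballots, Zeta on 1. Beta wins 10–1.
Epsilon vs Kappa: Kappa, 8–3.
Epsilon vs Gamma: Gamma wins 9–2.
Epsilon vs Zeta: Epsilon, 10–1.
Kappa vs Gamma: Kappa wins 8–3.
Kappa vs Zeta: Kappa preferred on 1+4+3 = 8 ballots; Kappa wins 8–3.
Gamma–Zeta: Gamma 10–1.
Every project loses at least once (Beta loses to Epsilon; Epsilon loses to Kappa; Kappa loses to Beta; Gamma loses to Kappa; Zeta loses to Beta). The majority relation contains the cycle Beta > Kappa > Epsilon > Beta, so there is no Condorcet winner.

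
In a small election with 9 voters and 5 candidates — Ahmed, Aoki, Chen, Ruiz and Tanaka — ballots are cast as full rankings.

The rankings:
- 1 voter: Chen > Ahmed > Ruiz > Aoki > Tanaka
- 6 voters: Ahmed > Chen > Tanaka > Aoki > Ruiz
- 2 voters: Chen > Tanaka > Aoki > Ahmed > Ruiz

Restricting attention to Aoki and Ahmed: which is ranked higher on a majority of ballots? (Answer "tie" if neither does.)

Ahmed

Ballots ranking Aoki above Ahmed: 2.
Ballots ranking Ahmed above Aoki: 9 − 2 = 7.
Ahmed wins the head-to-head 7–2.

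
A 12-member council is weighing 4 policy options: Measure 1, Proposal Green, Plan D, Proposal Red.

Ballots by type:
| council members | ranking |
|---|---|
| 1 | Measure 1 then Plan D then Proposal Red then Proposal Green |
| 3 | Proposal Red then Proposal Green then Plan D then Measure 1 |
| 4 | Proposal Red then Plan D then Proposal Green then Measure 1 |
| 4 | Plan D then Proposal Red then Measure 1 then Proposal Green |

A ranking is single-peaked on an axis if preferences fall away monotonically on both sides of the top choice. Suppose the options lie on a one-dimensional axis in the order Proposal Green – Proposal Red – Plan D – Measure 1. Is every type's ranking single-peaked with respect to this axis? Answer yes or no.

Axis positions: Proposal Green=1, Proposal Red=2, Plan D=3, Measure 1=4.
Type 1 (peak Measure 1 at position 4): ranking walks positions 4-3-2-1, expanding outward from the peak — single-peaked.
Type 2 (peak Proposal Red at position 2): ranking walks positions 2-1-3-4, expanding outward from the peak — single-peaked.
Type 3 (peak Proposal Red at position 2): ranking walks positions 2-3-1-4, expanding outward from the peak — single-peaked.
Type 4 (peak Plan D at position 3): ranking walks positions 3-2-4-1, expanding outward from the peak — single-peaked.
Every ranking is single-peaked on this axis.

yes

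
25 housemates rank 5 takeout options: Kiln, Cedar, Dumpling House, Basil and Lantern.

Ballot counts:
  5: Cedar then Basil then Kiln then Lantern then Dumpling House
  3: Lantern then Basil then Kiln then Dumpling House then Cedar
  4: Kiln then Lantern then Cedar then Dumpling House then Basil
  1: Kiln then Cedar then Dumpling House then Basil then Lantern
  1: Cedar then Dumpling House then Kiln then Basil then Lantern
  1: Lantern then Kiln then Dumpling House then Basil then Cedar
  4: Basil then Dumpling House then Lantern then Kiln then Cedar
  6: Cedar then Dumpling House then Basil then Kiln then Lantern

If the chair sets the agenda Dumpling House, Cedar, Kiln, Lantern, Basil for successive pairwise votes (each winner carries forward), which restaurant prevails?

Round 1: Dumpling House vs Cedar — 8–17, Cedar advances.
Round 2: Cedar vs Kiln — 12–13, Kiln advances.
Round 3: Kiln vs Lantern — 17–8, Kiln advances.
Round 4: Kiln vs Basil — 7–18, Basil advances.
Basil survives the agenda.

Basil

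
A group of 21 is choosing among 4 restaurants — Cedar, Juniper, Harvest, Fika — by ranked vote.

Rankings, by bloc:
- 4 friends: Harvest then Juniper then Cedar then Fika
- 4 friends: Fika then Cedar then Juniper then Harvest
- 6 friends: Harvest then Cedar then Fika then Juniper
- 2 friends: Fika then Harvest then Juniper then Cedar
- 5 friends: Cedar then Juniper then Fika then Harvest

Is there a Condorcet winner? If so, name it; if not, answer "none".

none

Check each pair by majority over 21 ballots:
Cedar vs Juniper: Cedar is ranked higher on 4+6+5 = 15 ballots, Juniper on 6. Cedar wins 15–6.
Cedar–Harvest: Harvest 12–9.
Cedar vs Fika: Cedar wins 15–6.
Juniper–Harvest: Harvest 12–9.
Juniper vs Fika: Fika wins 12–9.
Harvest–Fika: Fika 11–10.
Every restaurant loses at least once (Cedar loses to Harvest; Juniper loses to Cedar; Harvest loses to Fika; Fika loses to Cedar). The majority relation contains the cycle Cedar → Fika → Harvest → Cedar, so there is no Condorcet winner.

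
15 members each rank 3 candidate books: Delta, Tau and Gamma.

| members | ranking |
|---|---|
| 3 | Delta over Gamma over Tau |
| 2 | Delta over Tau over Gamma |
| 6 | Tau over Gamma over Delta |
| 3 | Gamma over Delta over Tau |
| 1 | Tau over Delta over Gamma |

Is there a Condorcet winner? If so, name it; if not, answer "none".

Check each pair by majority over 15 ballots:
Delta vs Tau: 3+2+3 = 8 for Delta, 7 for Tau — Delta by 8–7.
Delta vs Gamma: 3+2+1 = 6 for Delta, 9 for Gamma — Gamma by 9–6.
Tau vs Gamma: 2+6+1 = 9 for Tau, 6 for Gamma — Tau by 9–6.
Every book loses at least once (Delta loses to Gamma; Tau loses to Delta; Gamma loses to Tau). The majority relation contains the cycle Delta > Tau > Gamma > Delta, so there is no Condorcet winner.

none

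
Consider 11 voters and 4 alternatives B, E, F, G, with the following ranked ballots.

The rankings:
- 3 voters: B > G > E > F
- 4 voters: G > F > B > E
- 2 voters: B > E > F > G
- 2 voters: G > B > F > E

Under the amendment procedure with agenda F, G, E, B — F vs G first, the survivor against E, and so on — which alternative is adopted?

Round 1: F vs G — 2–9, G advances.
Round 2: G vs E — 9–2, G advances.
Round 3: G vs B — 6–5, G advances.
G survives the agenda.

G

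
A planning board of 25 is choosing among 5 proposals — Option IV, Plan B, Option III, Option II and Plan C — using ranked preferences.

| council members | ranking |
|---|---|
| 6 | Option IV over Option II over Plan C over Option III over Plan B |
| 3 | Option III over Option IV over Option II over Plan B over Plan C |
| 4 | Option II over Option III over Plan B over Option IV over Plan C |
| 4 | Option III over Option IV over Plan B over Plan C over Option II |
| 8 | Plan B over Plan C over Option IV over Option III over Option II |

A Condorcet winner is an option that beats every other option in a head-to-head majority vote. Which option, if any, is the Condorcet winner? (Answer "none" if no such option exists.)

Check each pair by majority over 25 ballots:
Option IV vs Plan B: Option IV preferred on 6+3+4 = 13 ballots; Option IV wins 13–12.
Option IV vs Option III: Option IV preferred on 6+8 = 14 ballots; Option IV wins 14–11.
Option IV vs Option II: Option IV preferred on 6+3+4+8 = 21 ballots; Option IV wins 21–4.
Option IV vs Plan C: 6+3+4+4 = 17 for Option IV, 8 for Plan C — Option IV by 17–8.
Plan B vs Option III: Plan B preferred on 8 ballots; Option III wins 17–8.
Plan B vs Option II: 12 to 13, Option II.
Plan B vs Plan C: Plan B preferred on 3+4+4+8 = 19 ballots; Plan B wins 19–6.
Option III vs Option II: 3+4+8 = 15 for Option III, 10 for Option II — Option III by 15–10.
Option III vs Plan C: 3+4+4 = 11 for Option III, 14 for Plan C — Plan C by 14–11.
Option II vs Plan C: Option II is ranked higher on 6+3+4 = 13 ballots, Plan C on 12. Option II wins 13–12.
Option IV beats each of Plan B, Option III, Option II, Plan C — Option IV is the Condorcet winner.

Option IV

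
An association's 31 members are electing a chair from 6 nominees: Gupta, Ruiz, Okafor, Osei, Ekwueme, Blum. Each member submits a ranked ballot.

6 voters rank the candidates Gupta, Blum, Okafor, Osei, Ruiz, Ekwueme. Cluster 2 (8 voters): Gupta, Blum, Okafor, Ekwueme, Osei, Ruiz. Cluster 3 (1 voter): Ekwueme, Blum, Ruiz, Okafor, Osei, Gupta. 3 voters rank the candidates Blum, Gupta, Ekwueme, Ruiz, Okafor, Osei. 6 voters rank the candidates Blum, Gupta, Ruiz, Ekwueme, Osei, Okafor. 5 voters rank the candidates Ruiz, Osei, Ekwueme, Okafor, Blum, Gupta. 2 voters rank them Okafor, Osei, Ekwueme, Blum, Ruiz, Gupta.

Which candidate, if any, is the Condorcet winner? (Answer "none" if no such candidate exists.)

Check each pair by majority over 31 ballots:
Gupta vs Ruiz: Gupta wins 23–8.
Gupta vs Okafor: Gupta wins 23–8.
Gupta–Osei: Gupta 23–8.
Gupta vs Ekwueme: Gupta wins 23–8.
Gupta–Blum: Blum 17–14.
Ruiz–Okafor: Okafor 16–15.
Ruiz–Osei: Osei 16–15.
Ruiz–Ekwueme: Ruiz 17–14.
Ruiz vs Blum: Blum, 26–5.
Okafor vs Osei: Okafor, 20–11.
Okafor vs Ekwueme: Okafor wins 16–15.
Okafor vs Blum: Blum wins 24–7.
Osei vs Ekwueme: Ekwueme, 18–13.
Osei vs Blum: Blum wins 24–7.
Ekwueme vs Blum: Blum wins 23–8.
Only Blum has no losses; Blum is the Condorcet winner.

Blum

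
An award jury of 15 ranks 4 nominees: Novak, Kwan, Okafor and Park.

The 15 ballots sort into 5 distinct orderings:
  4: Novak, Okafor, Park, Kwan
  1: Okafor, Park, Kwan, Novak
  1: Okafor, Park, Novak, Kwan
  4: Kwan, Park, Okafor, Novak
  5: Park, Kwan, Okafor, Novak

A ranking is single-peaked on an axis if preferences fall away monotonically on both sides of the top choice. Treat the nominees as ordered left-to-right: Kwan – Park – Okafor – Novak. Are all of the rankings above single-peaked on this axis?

Axis positions: Kwan=1, Park=2, Okafor=3, Novak=4.
Type 1 (peak Novak at position 4): ranking walks positions 4-3-2-1, expanding outward from the peak — single-peaked.
Type 2 (peak Okafor at position 3): ranking walks positions 3-2-1-4, expanding outward from the peak — single-peaked.
Type 3 (peak Okafor at position 3): ranking walks positions 3-2-4-1, expanding outward from the peak — single-peaked.
Type 4 (peak Kwan at position 1): ranking walks positions 1-2-3-4, expanding outward from the peak — single-peaked.
Type 5 (peak Park at position 2): ranking walks positions 2-1-3-4, expanding outward from the peak — single-peaked.
Every ranking is single-peaked on this axis.

yes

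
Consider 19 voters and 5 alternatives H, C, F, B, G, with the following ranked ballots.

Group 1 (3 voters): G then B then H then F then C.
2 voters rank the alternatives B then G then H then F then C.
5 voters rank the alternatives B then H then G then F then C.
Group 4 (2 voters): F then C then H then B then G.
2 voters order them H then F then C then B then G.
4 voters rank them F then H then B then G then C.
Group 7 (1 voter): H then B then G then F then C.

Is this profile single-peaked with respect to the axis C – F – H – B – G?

yes

Axis positions: C=1, F=2, H=3, B=4, G=5.
Group 1 (peak G at position 5): ranking walks positions 5-4-3-2-1, expanding outward from the peak — single-peaked.
Group 2 (peak B at position 4): ranking walks positions 4-5-3-2-1, expanding outward from the peak — single-peaked.
Group 3 (peak B at position 4): ranking walks positions 4-3-5-2-1, expanding outward from the peak — single-peaked.
Group 4 (peak F at position 2): ranking walks positions 2-1-3-4-5, expanding outward from the peak — single-peaked.
Group 5 (peak H at position 3): ranking walks positions 3-2-1-4-5, expanding outward from the peak — single-peaked.
Group 6 (peak F at position 2): ranking walks positions 2-3-4-5-1, expanding outward from the peak — single-peaked.
Group 7 (peak H at position 3): ranking walks positions 3-4-5-2-1, expanding outward from the peak — single-peaked.
Every ranking is single-peaked on this axis.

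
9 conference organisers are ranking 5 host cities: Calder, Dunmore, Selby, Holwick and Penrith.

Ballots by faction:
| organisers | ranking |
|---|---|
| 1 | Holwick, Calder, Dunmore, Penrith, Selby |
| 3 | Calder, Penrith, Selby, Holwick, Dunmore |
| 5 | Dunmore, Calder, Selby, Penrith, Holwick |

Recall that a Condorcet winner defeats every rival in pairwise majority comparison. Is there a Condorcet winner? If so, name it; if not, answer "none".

Dunmore

Pairwise majorities:
Calder vs Dunmore: Calder is ranked higher on 1+3 = 4 ballots, Dunmore on 5. Dunmore wins 5–4.
Calder vs Selby: Calder is ranked higher on 1+3+5 = 9 ballots, Selby on 0. Calder wins 9–0.
Calder vs Holwick: Calder preferred on 3+5 = 8 ballots; Calder wins 8–1.
Calder vs Penrith: 1+3+5 = 9 for Calder, 0 for Penrith — Calder by 9–0.
Dunmore vs Selby: 6 to 3, Dunmore.
Dunmore vs Holwick: 5 to 4, Dunmore.
Dunmore vs Penrith: Dunmore is ranked higher on 1+5 = 6 ballots, Penrith on 3. Dunmore wins 6–3.
Selby vs Holwick: 8 to 1, Selby.
Selby vs Penrith: 5 for Selby, 4 for Penrith — Selby by 5–4.
Holwick vs Penrith: 1 for Holwick, 8 for Penrith — Penrith by 8–1.
Only Dunmore has no losses; Dunmore is the Condorcet winner.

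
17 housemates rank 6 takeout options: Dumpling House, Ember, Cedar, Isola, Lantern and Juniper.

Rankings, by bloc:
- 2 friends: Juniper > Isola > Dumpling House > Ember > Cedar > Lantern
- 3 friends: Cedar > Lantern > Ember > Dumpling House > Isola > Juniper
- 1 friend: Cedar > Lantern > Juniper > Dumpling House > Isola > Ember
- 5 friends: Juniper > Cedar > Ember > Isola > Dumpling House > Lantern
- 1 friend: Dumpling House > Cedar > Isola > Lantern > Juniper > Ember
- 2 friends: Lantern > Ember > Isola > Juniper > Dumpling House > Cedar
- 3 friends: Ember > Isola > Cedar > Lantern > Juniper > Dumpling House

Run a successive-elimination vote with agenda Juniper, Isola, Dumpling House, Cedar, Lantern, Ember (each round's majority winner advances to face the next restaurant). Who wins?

Cedar

Round 1: Juniper vs Isola — 8–9, Isola advances.
Round 2: Isola vs Dumpling House — 12–5, Isola advances.
Round 3: Isola vs Cedar — 7–10, Cedar advances.
Round 4: Cedar vs Lantern — 15–2, Cedar advances.
Round 5: Cedar vs Ember — 10–7, Cedar advances.
The agenda winner is Cedar.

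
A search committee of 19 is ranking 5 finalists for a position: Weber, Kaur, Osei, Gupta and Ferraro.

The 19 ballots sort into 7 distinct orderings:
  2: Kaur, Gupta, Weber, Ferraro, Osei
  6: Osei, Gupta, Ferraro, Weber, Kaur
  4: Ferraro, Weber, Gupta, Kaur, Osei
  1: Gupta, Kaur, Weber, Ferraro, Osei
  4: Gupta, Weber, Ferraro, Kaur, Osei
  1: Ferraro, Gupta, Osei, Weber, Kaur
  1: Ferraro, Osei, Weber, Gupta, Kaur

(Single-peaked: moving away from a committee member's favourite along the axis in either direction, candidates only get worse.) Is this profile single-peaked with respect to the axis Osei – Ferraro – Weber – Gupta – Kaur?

Axis positions: Osei=1, Ferraro=2, Weber=3, Gupta=4, Kaur=5.
Group 1 (peak Kaur at position 5): ranking walks positions 5-4-3-2-1, expanding outward from the peak — single-peaked.
Group 2: ranking walks positions 1-4-2-3-5; Gupta is ranked above Ferraro even though Ferraro lies between Gupta and the peak Osei on the axis — preferences dip and rise again. Not single-peaked.
Group 3 (peak Ferraro at position 2): ranking walks positions 2-3-4-5-1, expanding outward from the peak — single-peaked.
Group 4 (peak Gupta at position 4): ranking walks positions 4-5-3-2-1, expanding outward from the peak — single-peaked.
Group 5 (peak Gupta at position 4): ranking walks positions 4-3-2-5-1, expanding outward from the peak — single-peaked.
Group 6: ranking walks positions 2-4-1-3-5; Gupta is ranked above Weber even though Weber lies between Gupta and the peak Ferraro on the axis — preferences dip and rise again. Not single-peaked.
Group 7 (peak Ferraro at position 2): ranking walks positions 2-1-3-4-5, expanding outward from the peak — single-peaked.
Group 2 violates single-peakedness, so the profile is not single-peaked on this axis.

no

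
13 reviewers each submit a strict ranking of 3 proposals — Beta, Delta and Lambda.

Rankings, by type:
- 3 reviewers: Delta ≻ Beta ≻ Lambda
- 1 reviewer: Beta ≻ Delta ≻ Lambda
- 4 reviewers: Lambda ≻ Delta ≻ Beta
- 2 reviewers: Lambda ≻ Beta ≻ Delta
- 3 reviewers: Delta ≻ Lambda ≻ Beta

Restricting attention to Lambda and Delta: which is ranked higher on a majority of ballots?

Ballots ranking Lambda above Delta: 4 + 2 = 6.
Ballots ranking Delta above Lambda: 13 − 6 = 7.
Delta wins the head-to-head 7–6.

Delta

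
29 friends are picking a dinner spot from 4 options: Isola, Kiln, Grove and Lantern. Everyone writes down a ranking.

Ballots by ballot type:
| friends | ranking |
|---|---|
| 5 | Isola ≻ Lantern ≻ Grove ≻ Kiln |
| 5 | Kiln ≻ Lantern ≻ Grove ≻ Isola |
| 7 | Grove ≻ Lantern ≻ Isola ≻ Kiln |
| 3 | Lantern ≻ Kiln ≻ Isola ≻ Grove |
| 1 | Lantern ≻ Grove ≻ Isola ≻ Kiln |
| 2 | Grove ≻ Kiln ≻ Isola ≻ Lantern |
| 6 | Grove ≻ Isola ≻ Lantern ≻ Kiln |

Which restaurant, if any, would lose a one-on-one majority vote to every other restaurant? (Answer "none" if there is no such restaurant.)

Kiln

Pairwise majorities:
Isola vs Kiln: Isola is ranked higher on 5+7+1+6 = 19 ballots, Kiln on 10. Isola wins 19–10.
Isola vs Grove: 5+3 = 8 for Isola, 21 for Grove — Grove by 21–8.
Isola–Lantern: Lantern 16–13.
Kiln vs Grove: Grove, 21–8.
Kiln vs Lantern: Lantern, 22–7.
Grove vs Lantern: 15 to 14, Grove.
Kiln loses to every other restaurant — it is the Condorcet loser.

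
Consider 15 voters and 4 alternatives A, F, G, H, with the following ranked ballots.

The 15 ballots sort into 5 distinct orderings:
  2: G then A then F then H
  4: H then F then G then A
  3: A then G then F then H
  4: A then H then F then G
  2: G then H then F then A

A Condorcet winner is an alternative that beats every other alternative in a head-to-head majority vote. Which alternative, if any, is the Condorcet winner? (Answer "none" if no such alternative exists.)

none

Pairwise majorities:
A vs F: A is ranked higher on 2+3+4 = 9 ballots, F on 6. A wins 9–6.
A vs G: 3+4 = 7 for A, 8 for G — G by 8–7.
A vs H: A is ranked higher on 2+3+4 = 9 ballots, H on 6. A wins 9–6.
F vs G: F, 8–7.
F–H: H 10–5.
G vs H: G is ranked higher on 2+3+2 = 7 ballots, H on 8. H wins 8–7.
Every alternative loses at least once (A loses to G; F loses to A; G loses to F; H loses to A). The majority relation contains the cycle A > F > G > A, so there is no Condorcet winner.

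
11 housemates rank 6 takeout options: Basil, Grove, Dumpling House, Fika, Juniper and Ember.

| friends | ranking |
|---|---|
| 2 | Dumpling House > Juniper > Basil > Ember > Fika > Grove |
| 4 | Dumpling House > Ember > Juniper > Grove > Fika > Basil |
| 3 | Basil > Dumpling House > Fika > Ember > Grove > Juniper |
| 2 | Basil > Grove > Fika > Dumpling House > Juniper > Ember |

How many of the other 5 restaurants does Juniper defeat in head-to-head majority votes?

3

Juniper against each rival (11 friends):
Juniper vs Basil: Juniper wins 6–5.
Juniper vs Grove: 2+4 = 6 for Juniper, 5 for Grove — Juniper by 6–5.
Juniper vs Dumpling House: Dumpling House wins 11–0.
Juniper vs Fika: Juniper is ranked higher on 2+4 = 6 ballots, Fika on 5. Juniper wins 6–5.
Juniper–Ember: Ember 7–4.
Juniper beats Basil, Grove, Fika; loses to Dumpling House, Ember — 3 pairwise wins.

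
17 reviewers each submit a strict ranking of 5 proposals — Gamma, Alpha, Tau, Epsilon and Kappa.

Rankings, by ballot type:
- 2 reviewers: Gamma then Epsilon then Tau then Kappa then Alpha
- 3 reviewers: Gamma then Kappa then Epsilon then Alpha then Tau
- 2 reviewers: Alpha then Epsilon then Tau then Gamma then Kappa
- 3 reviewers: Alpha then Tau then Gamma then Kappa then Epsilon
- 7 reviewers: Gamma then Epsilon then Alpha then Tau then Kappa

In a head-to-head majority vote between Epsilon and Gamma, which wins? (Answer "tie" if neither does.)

Ballots ranking Epsilon above Gamma: 2.
Ballots ranking Gamma above Epsilon: 17 − 2 = 15.
Gamma wins the head-to-head 15–2.

Gamma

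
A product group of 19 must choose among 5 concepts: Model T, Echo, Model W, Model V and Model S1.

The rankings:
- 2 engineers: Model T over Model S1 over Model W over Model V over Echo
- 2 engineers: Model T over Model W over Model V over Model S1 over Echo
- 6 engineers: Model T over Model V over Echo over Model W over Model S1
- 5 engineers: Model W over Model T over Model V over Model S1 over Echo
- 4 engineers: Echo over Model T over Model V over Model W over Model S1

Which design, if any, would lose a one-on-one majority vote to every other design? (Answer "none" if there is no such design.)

Model S1

Pairwise majorities:
Model T vs Echo: 2+2+6+5 = 15 for Model T, 4 for Echo — Model T by 15–4.
Model T vs Model W: Model T preferred on 2+2+6+4 = 14 ballots; Model T wins 14–5.
Model T–Model V: Model T 19–0.
Model T vs Model S1: Model T, 19–0.
Echo–Model W: Echo 10–9.
Echo vs Model V: Echo is ranked higher on 4 ballots, Model V on 15. Model V wins 15–4.
Echo vs Model S1: 6+4 = 10 for Echo, 9 for Model S1 — Echo by 10–9.
Model W vs Model V: Model V, 10–9.
Model W vs Model S1: Model W is ranked higher on 2+6+5+4 = 17 ballots, Model S1 on 2. Model W wins 17–2.
Model V vs Model S1: 17 to 2, Model V.
Model S1 is beaten in every head-to-head and is the Condorcet loser.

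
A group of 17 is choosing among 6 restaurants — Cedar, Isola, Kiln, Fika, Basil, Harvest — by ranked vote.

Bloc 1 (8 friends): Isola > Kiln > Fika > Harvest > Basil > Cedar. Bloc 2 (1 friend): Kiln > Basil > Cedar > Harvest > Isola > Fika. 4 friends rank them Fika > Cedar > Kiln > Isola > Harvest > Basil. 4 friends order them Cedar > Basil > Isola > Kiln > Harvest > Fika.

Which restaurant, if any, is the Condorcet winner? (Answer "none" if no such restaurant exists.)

none

Pairwise majorities:
Cedar vs Isola: Cedar preferred on 1+4+4 = 9 ballots; Cedar wins 9–8.
Cedar vs Kiln: 4+4 = 8 for Cedar, 9 for Kiln — Kiln by 9–8.
Cedar vs Fika: 1+4 = 5 for Cedar, 12 for Fika — Fika by 12–5.
Cedar vs Basil: Cedar is ranked higher on 4+4 = 8 ballots, Basil on 9. Basil wins 9–8.
Cedar vs Harvest: 1+4+4 = 9 for Cedar, 8 for Harvest — Cedar by 9–8.
Isola vs Kiln: Isola preferred on 8+4 = 12 ballots; Isola wins 12–5.
Isola vs Fika: Isola is ranked higher on 8+1+4 = 13 ballots, Fika on 4. Isola wins 13–4.
Isola vs Basil: Isola preferred on 8+4 = 12 ballots; Isola wins 12–5.
Isola vs Harvest: 8+4+4 = 16 for Isola, 1 for Harvest — Isola by 16–1.
Kiln vs Fika: Kiln is ranked higher on 8+1+4 = 13 ballots, Fika on 4. Kiln wins 13–4.
Kiln vs Basil: Kiln is ranked higher on 8+1+4 = 13 ballots, Basil on 4. Kiln wins 13–4.
Kiln vs Harvest: Kiln preferred on 8+1+4+4 = 17 ballots; Kiln wins 17–0.
Fika vs Basil: Fika is ranked higher on 8+4 = 12 ballots, Basil on 5. Fika wins 12–5.
Fika vs Harvest: 12 to 5, Fika.
Basil vs Harvest: Basil preferred on 1+4 = 5 ballots; Harvest wins 12–5.
Every restaurant loses at least once (Cedar loses to Kiln; Isola loses to Cedar; Kiln loses to Isola; Fika loses to Isola; Basil loses to Isola; Harvest loses to Cedar). The majority relation contains the cycle Cedar beats Isola beats Kiln beats Cedar, so there is no Condorcet winner.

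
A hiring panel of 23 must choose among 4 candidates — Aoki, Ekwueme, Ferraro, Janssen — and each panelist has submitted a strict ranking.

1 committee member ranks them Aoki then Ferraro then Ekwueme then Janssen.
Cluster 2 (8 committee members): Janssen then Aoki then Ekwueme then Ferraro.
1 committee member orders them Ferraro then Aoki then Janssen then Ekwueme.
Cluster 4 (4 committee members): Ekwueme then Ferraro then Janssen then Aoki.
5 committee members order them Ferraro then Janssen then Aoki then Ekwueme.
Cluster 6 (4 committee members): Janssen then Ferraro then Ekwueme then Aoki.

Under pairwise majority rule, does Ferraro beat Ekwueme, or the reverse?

Ballots ranking Ferraro above Ekwueme: 1 + 1 + 5 + 4 = 11.
Ballots ranking Ekwueme above Ferraro: 23 − 11 = 12.
Ekwueme wins the head-to-head 12–11.

Ekwueme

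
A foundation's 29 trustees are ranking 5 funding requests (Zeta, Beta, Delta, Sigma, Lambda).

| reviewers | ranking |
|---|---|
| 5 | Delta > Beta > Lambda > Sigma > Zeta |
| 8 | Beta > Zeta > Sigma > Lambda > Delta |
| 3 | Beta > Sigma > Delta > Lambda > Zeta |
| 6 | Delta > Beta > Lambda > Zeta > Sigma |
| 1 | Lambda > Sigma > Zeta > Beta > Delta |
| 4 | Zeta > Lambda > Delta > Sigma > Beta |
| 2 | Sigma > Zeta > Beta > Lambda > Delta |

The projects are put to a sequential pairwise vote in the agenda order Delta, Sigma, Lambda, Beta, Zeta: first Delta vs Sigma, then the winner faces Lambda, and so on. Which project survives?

Beta

Round 1: Delta vs Sigma — 15–14, Delta advances.
Round 2: Delta vs Lambda — 14–15, Lambda advances.
Round 3: Lambda vs Beta — 5–24, Beta advances.
Round 4: Beta vs Zeta — 22–7, Beta advances.
The agenda winner is Beta.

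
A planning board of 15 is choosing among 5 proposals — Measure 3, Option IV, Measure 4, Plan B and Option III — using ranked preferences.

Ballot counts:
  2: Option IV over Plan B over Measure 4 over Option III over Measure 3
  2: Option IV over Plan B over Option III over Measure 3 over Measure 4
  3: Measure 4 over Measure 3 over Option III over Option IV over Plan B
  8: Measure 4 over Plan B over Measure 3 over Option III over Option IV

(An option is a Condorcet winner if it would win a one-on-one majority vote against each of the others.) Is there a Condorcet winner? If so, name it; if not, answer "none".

Measure 4

Check each pair by majority over 15 ballots:
Measure 3 vs Option IV: Measure 3 is ranked higher on 3+8 = 11 ballots, Option IV on 4. Measure 3 wins 11–4.
Measure 3 vs Measure 4: Measure 4 wins 13–2.
Measure 3 vs Plan B: 3 for Measure 3, 12 for Plan B — Plan B by 12–3.
Measure 3–Option III: Measure 3 11–4.
Option IV vs Measure 4: Measure 4 wins 11–4.
Option IV vs Plan B: 7 to 8, Plan B.
Option IV vs Option III: 4 to 11, Option III.
Measure 4 vs Plan B: Measure 4 wins 11–4.
Measure 4 vs Option III: Measure 4, 13–2.
Plan B–Option III: Plan B 12–3.
Measure 4 wins every pairwise contest, so Measure 4 is the Condorcet winner.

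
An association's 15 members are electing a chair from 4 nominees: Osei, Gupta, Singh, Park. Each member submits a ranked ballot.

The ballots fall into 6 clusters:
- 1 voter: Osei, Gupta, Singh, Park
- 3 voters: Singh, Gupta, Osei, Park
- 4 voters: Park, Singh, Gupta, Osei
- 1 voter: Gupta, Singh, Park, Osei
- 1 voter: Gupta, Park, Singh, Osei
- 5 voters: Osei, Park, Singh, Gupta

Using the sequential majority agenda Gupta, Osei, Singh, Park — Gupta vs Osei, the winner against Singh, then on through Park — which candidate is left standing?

Round 1: Gupta vs Osei — 9–6, Gupta advances.
Round 2: Gupta vs Singh — 3–12, Singh advances.
Round 3: Singh vs Park — 5–10, Park advances.
The agenda winner is Park.

Park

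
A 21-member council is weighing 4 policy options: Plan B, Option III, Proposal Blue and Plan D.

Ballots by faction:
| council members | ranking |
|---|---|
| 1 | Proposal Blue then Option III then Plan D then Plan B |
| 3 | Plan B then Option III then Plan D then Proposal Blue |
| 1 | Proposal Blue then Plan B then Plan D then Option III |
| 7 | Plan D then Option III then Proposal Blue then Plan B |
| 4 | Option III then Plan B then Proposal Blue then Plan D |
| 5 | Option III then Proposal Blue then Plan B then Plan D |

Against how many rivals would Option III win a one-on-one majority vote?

Option III against each rival (21 council members):
Option III–Plan B: Option III 17–4.
Option III vs Proposal Blue: Option III preferred on 3+7+4+5 = 19 ballots; Option III wins 19–2.
Option III–Plan D: Option III 13–8.
Option III beats Plan B, Proposal Blue, Plan D — 3 pairwise wins.

3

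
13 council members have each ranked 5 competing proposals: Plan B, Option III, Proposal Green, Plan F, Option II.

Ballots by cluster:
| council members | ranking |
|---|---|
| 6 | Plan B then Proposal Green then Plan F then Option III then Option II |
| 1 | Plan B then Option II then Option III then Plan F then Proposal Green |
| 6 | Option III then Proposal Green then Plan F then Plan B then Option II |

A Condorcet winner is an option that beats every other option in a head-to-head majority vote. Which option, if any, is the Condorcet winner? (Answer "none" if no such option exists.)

Head-to-head results (13 council members):
Plan B–Option III: Plan B 7–6.
Plan B vs Proposal Green: Plan B wins 7–6.
Plan B vs Plan F: Plan B, 7–6.
Plan B vs Option II: Plan B, 13–0.
Option III vs Proposal Green: Option III wins 7–6.
Option III–Plan F: Option III 7–6.
Option III–Option II: Option III 12–1.
Proposal Green vs Plan F: Proposal Green, 12–1.
Proposal Green–Option II: Proposal Green 12–1.
Plan F vs Option II: Plan F wins 12–1.
Plan B defeats every rival head-to-head and is the Condorcet winner.

Plan B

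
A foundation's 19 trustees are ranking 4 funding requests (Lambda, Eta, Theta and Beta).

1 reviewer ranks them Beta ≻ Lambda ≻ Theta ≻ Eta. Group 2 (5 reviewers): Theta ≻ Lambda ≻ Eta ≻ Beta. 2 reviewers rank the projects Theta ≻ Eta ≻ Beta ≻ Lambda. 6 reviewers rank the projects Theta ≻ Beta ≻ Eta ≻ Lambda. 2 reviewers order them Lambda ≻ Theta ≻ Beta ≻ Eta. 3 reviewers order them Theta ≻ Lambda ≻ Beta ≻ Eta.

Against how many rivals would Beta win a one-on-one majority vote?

Beta against each rival (19 reviewers):
Beta vs Lambda: Lambda wins 10–9.
Beta vs Eta: Beta wins 12–7.
Beta vs Theta: 1 for Beta, 18 for Theta — Theta by 18–1.
Beta beats Eta; loses to Lambda, Theta — 1 pairwise win.

1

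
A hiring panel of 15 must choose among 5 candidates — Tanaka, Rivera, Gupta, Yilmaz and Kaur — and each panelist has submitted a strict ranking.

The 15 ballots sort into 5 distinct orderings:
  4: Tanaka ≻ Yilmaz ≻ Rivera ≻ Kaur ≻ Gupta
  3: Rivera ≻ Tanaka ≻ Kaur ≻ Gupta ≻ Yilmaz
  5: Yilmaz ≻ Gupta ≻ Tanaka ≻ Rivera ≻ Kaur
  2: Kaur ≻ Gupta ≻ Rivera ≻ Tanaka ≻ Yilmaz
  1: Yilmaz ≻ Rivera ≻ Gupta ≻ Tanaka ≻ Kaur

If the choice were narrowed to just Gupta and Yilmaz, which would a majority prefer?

Ballots ranking Gupta above Yilmaz: 3 + 2 = 5.
Ballots ranking Yilmaz above Gupta: 15 − 5 = 10.
Yilmaz wins the head-to-head 10–5.

Yilmaz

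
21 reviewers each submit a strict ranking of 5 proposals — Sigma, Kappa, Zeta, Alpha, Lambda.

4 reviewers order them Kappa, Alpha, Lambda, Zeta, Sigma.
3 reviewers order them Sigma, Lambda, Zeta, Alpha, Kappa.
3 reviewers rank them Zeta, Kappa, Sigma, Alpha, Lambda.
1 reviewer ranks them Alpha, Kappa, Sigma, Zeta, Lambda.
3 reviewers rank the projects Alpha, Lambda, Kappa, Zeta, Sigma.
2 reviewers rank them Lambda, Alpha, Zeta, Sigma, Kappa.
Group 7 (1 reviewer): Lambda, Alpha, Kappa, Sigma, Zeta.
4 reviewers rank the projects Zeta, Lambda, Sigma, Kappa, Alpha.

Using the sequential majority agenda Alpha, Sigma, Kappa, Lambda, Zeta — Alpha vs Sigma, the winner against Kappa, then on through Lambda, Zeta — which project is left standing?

Lambda

Round 1: Alpha vs Sigma — 11–10, Alpha advances.
Round 2: Alpha vs Kappa — 10–11, Kappa advances.
Round 3: Kappa vs Lambda — 8–13, Lambda advances.
Round 4: Lambda vs Zeta — 13–8, Lambda advances.
Lambda survives the agenda.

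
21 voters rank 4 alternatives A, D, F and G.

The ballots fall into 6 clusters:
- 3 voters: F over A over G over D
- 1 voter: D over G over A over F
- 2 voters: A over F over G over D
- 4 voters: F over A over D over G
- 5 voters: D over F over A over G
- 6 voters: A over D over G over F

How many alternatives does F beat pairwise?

F against each rival (21 voters):
F vs A: 3+4+5 = 12 for F, 9 for A — F by 12–9.
F vs D: D wins 12–9.
F vs G: F preferred on 3+2+4+5 = 14 ballots; F wins 14–7.
F beats A, G; loses to D — 2 pairwise wins.

2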